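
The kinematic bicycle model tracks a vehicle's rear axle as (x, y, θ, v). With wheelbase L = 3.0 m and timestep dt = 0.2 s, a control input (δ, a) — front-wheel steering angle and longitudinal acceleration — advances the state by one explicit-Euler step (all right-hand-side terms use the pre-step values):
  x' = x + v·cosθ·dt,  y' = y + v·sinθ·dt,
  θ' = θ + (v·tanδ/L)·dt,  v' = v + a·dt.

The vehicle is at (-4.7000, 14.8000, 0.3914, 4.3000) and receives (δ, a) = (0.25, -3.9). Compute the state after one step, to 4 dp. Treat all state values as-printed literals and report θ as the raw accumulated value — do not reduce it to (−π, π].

x' = -4.7000 + 4.3000·cos(0.3914)·0.2 = -3.9050
y' = 14.8000 + 4.3000·sin(0.3914)·0.2 = 15.1281
θ' = 0.3914 + (4.3000/3.0)·tan(0.25)·0.2 = 0.4646
v' = 4.3000 − 3.9000·0.2 = 3.5200

(-3.9050, 15.1281, 0.4646, 3.5200)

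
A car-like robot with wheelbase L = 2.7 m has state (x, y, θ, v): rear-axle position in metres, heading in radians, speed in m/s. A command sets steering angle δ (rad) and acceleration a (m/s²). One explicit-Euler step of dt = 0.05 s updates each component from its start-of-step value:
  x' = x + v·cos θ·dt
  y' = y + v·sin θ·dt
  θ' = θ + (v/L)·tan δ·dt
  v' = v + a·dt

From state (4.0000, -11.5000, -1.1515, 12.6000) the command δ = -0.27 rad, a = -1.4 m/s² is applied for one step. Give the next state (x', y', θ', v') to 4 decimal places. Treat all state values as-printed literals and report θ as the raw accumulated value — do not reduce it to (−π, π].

(4.2565, -12.0754, -1.2161, 12.5300)

x' = 4.0000 + 12.6000·cos(-1.1515)·0.05 = 4.2565
y' = -11.5000 + 12.6000·sin(-1.1515)·0.05 = -12.0754
θ' = -1.1515 + (12.6000/2.7)·tan(-0.27)·0.05 = -1.2161
v' = 12.6000 − 1.4000·0.05 = 12.5300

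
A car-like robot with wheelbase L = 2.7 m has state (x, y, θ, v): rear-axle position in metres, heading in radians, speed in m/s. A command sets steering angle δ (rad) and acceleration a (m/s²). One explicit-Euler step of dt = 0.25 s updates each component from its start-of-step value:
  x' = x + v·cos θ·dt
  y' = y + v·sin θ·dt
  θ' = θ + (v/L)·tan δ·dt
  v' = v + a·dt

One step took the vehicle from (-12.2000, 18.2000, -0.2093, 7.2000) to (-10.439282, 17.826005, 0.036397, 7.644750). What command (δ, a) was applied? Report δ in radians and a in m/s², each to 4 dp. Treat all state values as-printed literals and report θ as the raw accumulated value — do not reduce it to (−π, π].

δ = 0.3531, a = 1.7790

a = (v'−v)/dt = (0.444750)/0.25 = 1.7790
Δθ = θ'−θ = 0.245697;  (v·dt/L) = 7.2000·0.25/2.7 = 0.666667
tan δ = Δθ·L/(v·dt) = 0.368546  →  δ = 0.3531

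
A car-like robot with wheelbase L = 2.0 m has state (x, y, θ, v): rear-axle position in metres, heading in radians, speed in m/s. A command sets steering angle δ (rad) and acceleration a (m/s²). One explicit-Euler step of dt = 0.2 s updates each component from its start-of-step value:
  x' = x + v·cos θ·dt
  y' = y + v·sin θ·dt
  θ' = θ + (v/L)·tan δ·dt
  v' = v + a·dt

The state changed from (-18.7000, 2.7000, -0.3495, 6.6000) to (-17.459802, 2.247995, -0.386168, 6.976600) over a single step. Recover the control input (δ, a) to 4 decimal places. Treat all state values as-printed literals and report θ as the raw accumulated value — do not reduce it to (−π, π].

a = (v'−v)/dt = (0.376600)/0.2 = 1.8830
Δθ = θ'−θ = -0.036668;  (v·dt/L) = 6.6000·0.2/2.0 = 0.660000
tan δ = Δθ·L/(v·dt) = -0.055558  →  δ = -0.0555

δ = -0.0555, a = 1.8830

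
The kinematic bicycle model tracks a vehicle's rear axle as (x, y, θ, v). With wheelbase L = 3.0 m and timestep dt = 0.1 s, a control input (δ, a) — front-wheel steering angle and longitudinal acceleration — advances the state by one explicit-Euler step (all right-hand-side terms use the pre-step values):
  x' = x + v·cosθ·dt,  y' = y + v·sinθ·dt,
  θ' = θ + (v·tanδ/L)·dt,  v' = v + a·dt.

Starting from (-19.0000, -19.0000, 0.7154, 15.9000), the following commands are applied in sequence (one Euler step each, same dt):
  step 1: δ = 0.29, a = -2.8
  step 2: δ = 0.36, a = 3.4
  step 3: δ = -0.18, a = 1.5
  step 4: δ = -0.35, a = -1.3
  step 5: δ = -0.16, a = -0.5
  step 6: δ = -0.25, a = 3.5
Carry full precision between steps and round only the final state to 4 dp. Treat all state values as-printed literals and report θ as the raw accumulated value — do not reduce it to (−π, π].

(-12.7553, -11.8936, 0.5552, 16.2800)

after step 1 (δ=0.29, a=-2.8): (-17.799819, -17.957088, 0.873559, 15.620000)
after step 2 (δ=0.36, a=3.4): (-16.796855, -16.759629, 1.069539, 15.960000)
after step 3 (δ=-0.18, a=1.5): (-16.029932, -15.359971, 0.972731, 16.110000)
after step 4 (δ=-0.35, a=-1.3): (-15.122867, -14.028597, 0.776711, 15.980000)
after step 5 (δ=-0.16, a=-0.5): (-13.983137, -12.908499, 0.690750, 15.930000)
after step 6 (δ=-0.25, a=3.5): (-12.755303, -11.893575, 0.555163, 16.280000)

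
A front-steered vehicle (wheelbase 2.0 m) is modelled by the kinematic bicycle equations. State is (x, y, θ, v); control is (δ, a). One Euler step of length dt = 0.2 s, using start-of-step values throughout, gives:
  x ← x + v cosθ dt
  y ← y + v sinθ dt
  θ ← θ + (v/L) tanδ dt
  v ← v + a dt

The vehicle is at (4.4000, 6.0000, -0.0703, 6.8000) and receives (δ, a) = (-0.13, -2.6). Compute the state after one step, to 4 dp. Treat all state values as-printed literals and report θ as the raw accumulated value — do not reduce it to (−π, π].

x' = 4.4000 + 6.8000·cos(-0.0703)·0.2 = 5.7566
y' = 6.0000 + 6.8000·sin(-0.0703)·0.2 = 5.9045
θ' = -0.0703 + (6.8000/2.0)·tan(-0.13)·0.2 = -0.1592
v' = 6.8000 − 2.6000·0.2 = 6.2800

(5.7566, 5.9045, -0.1592, 6.2800)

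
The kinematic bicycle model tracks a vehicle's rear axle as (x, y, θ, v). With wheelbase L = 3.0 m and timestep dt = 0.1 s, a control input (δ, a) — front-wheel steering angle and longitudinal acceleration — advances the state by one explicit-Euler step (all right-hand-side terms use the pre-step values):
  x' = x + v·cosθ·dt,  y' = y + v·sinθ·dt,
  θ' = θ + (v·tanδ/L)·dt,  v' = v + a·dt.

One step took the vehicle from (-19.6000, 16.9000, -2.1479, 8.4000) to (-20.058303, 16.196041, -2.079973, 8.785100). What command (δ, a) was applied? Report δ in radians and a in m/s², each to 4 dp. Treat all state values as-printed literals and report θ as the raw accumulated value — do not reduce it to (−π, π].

a = (v'−v)/dt = (0.385100)/0.1 = 3.8510
Δθ = θ'−θ = 0.067927;  (v·dt/L) = 8.4000·0.1/3.0 = 0.280000
tan δ = Δθ·L/(v·dt) = 0.242596  →  δ = 0.2380

δ = 0.2380, a = 3.8510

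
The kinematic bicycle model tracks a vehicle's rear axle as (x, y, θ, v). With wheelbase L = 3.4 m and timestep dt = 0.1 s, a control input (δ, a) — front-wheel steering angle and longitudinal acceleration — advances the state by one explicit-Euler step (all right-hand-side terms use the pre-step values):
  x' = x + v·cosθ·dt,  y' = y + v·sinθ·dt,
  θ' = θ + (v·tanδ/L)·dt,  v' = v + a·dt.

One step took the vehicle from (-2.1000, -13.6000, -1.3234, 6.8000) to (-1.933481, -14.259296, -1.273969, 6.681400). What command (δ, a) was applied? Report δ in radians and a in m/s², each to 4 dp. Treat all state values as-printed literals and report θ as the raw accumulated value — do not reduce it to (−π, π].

δ = 0.2423, a = -1.1860

a = (v'−v)/dt = (-0.118600)/0.1 = -1.1860
Δθ = θ'−θ = 0.049431;  (v·dt/L) = 6.8000·0.1/3.4 = 0.200000
tan δ = Δθ·L/(v·dt) = 0.247155  →  δ = 0.2423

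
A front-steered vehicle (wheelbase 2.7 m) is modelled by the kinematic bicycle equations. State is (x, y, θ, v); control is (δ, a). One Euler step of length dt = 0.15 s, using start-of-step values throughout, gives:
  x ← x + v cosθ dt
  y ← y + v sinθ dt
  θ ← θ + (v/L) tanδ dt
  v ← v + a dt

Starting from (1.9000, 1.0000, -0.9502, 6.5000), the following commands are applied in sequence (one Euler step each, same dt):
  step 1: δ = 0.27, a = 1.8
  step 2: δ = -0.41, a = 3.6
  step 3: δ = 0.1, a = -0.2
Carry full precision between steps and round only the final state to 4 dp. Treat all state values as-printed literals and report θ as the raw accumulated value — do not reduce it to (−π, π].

(3.7167, -1.4870, -0.9730, 7.2800)

after step 1 (δ=0.27, a=1.8): (2.466982, 0.206806, -0.850260, 6.770000)
after step 2 (δ=-0.41, a=3.6): (3.136997, -0.556293, -1.013729, 7.310000)
after step 3 (δ=0.1, a=-0.2): (3.716716, -1.487012, -0.972982, 7.280000)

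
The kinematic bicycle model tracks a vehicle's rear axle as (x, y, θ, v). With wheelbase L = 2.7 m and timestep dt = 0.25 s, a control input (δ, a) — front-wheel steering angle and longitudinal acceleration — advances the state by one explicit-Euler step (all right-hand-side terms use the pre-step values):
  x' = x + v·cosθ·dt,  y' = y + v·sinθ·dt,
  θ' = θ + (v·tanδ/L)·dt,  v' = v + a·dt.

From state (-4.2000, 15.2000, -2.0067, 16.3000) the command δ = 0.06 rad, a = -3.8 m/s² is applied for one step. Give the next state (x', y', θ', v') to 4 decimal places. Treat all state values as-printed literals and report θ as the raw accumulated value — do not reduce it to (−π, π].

x' = -4.2000 + 16.3000·cos(-2.0067)·0.25 = -5.9206
y' = 15.2000 + 16.3000·sin(-2.0067)·0.25 = 11.5061
θ' = -2.0067 + (16.3000/2.7)·tan(0.06)·0.25 = -1.9160
v' = 16.3000 − 3.8000·0.25 = 15.3500

(-5.9206, 11.5061, -1.9160, 15.3500)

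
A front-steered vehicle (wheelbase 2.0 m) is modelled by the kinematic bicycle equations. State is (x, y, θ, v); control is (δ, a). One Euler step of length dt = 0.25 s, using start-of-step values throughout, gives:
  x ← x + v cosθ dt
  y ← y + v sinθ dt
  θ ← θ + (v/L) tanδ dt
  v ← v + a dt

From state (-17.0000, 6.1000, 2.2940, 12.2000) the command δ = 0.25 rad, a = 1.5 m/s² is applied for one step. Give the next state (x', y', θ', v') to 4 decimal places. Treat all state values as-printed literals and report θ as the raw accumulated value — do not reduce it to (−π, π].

(-19.0185, 8.3866, 2.6834, 12.5750)

x' = -17.0000 + 12.2000·cos(2.2940)·0.25 = -19.0185
y' = 6.1000 + 12.2000·sin(2.2940)·0.25 = 8.3866
θ' = 2.2940 + (12.2000/2.0)·tan(0.25)·0.25 = 2.6834
v' = 12.2000 + 1.5000·0.25 = 12.5750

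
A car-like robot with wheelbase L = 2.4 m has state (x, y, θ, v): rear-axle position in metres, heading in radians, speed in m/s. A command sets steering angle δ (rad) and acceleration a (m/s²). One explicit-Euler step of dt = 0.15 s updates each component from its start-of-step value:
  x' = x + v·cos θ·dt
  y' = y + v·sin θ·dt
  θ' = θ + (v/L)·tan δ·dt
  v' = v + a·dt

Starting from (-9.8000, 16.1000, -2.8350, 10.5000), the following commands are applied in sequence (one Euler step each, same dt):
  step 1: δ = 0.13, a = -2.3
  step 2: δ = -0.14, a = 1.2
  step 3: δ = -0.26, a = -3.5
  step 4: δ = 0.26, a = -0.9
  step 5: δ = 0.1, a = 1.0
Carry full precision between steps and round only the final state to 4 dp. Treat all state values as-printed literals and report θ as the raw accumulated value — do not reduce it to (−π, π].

after step 1 (δ=0.13, a=-2.3): (-11.301554, 15.624646, -2.749204, 10.155000)
after step 2 (δ=-0.14, a=1.2): (-12.709034, 15.042160, -2.838645, 10.335000)
after step 3 (δ=-0.26, a=-3.5): (-14.188688, 14.579666, -3.010478, 9.810000)
after step 4 (δ=0.26, a=-0.9): (-15.647557, 14.387284, -2.847374, 9.675000)
after step 5 (δ=0.1, a=1.0): (-17.036446, 13.966432, -2.786703, 9.825000)

(-17.0364, 13.9664, -2.7867, 9.8250)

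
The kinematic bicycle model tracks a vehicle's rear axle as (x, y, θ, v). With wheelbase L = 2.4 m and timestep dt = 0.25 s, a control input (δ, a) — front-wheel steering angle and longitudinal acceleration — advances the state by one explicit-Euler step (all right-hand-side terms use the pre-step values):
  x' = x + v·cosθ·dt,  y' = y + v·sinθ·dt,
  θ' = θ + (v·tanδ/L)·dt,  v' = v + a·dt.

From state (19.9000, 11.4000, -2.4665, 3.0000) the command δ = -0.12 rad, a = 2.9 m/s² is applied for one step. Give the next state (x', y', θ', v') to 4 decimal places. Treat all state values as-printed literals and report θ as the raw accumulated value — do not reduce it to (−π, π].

(19.3145, 10.9313, -2.5042, 3.7250)

x' = 19.9000 + 3.0000·cos(-2.4665)·0.25 = 19.3145
y' = 11.4000 + 3.0000·sin(-2.4665)·0.25 = 10.9313
θ' = -2.4665 + (3.0000/2.4)·tan(-0.12)·0.25 = -2.5042
v' = 3.0000 + 2.9000·0.25 = 3.7250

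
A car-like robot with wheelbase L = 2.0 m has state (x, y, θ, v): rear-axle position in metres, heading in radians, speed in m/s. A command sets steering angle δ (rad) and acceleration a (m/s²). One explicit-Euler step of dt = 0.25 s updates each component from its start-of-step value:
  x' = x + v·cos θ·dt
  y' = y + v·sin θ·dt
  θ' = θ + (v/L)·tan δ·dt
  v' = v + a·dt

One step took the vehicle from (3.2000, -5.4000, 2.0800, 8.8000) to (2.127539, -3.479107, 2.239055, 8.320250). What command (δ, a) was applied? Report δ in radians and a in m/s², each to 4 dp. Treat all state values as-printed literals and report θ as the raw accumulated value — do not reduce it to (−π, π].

δ = 0.1436, a = -1.9190

a = (v'−v)/dt = (-0.479750)/0.25 = -1.9190
Δθ = θ'−θ = 0.159055;  (v·dt/L) = 8.8000·0.25/2.0 = 1.100000
tan δ = Δθ·L/(v·dt) = 0.144595  →  δ = 0.1436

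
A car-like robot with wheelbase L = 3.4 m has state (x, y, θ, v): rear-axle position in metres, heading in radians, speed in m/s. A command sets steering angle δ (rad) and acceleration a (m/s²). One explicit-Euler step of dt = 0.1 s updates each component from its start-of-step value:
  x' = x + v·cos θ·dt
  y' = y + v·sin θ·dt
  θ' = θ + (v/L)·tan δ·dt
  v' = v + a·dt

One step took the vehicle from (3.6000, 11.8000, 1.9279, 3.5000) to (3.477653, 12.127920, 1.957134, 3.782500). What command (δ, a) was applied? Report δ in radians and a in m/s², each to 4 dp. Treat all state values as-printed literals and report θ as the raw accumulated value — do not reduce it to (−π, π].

δ = 0.2767, a = 2.8250

a = (v'−v)/dt = (0.282500)/0.1 = 2.8250
Δθ = θ'−θ = 0.029234;  (v·dt/L) = 3.5000·0.1/3.4 = 0.102941
tan δ = Δθ·L/(v·dt) = 0.283987  →  δ = 0.2767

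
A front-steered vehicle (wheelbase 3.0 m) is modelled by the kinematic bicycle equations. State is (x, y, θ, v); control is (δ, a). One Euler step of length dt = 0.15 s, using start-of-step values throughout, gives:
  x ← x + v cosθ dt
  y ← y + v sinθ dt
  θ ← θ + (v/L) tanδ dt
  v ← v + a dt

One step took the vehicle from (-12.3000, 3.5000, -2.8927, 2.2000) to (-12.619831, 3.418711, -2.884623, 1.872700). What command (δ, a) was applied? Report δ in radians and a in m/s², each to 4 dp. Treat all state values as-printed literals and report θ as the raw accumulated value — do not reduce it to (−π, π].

a = (v'−v)/dt = (-0.327300)/0.15 = -2.1820
Δθ = θ'−θ = 0.008077;  (v·dt/L) = 2.2000·0.15/3.0 = 0.110000
tan δ = Δθ·L/(v·dt) = 0.073427  →  δ = 0.0733

δ = 0.0733, a = -2.1820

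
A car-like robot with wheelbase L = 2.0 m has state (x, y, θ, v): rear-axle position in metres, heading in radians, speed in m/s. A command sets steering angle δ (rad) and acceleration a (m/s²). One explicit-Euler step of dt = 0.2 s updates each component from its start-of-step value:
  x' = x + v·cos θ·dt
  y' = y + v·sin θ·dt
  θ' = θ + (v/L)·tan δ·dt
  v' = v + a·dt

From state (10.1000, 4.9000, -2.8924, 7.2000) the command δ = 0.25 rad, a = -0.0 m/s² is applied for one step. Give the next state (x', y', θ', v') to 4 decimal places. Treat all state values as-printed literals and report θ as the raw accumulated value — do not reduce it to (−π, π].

x' = 10.1000 + 7.2000·cos(-2.8924)·0.2 = 8.7045
y' = 4.9000 + 7.2000·sin(-2.8924)·0.2 = 4.5449
θ' = -2.8924 + (7.2000/2.0)·tan(0.25)·0.2 = -2.7086
v' = 7.2000 + 0.0000·0.2 = 7.2000

(8.7045, 4.5449, -2.7086, 7.2000)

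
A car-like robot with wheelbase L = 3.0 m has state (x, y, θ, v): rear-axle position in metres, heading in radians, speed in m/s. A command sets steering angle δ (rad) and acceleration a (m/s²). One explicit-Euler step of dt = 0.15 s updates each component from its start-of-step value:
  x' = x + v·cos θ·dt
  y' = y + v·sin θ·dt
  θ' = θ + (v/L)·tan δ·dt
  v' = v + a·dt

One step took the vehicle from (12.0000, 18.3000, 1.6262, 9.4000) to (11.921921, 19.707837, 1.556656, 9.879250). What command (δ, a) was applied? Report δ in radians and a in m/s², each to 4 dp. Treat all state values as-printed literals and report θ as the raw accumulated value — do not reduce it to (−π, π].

δ = -0.1469, a = 3.1950

a = (v'−v)/dt = (0.479250)/0.15 = 3.1950
Δθ = θ'−θ = -0.069544;  (v·dt/L) = 9.4000·0.15/3.0 = 0.470000
tan δ = Δθ·L/(v·dt) = -0.147966  →  δ = -0.1469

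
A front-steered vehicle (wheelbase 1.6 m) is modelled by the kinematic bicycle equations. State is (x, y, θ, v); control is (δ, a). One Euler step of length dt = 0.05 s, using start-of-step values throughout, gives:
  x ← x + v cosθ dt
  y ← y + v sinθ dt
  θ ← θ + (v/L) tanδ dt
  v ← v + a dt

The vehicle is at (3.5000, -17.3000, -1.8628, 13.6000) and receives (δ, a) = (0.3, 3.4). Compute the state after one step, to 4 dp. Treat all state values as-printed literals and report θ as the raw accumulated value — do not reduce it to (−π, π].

(3.3042, -17.9512, -1.7313, 13.7700)

x' = 3.5000 + 13.6000·cos(-1.8628)·0.05 = 3.3042
y' = -17.3000 + 13.6000·sin(-1.8628)·0.05 = -17.9512
θ' = -1.8628 + (13.6000/1.6)·tan(0.3)·0.05 = -1.7313
v' = 13.6000 + 3.4000·0.05 = 13.7700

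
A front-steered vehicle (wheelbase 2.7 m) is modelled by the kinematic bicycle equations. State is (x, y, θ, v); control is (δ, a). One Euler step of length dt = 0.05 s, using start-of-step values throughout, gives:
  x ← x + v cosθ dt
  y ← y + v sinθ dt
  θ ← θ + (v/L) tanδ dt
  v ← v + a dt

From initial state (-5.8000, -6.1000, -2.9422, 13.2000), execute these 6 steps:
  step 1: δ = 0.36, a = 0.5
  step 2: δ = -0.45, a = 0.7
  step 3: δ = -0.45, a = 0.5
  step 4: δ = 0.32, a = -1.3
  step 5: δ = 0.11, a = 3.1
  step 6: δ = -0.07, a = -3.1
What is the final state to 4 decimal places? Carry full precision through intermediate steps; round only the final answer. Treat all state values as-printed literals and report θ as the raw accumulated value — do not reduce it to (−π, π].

(-9.7114, -6.7692, -2.9959, 13.2200)

after step 1 (δ=0.36, a=0.5): (-6.446923, -6.230729, -2.850190, 13.225000)
after step 2 (δ=-0.45, a=0.7): (-7.080296, -6.420703, -2.968494, 13.260000)
after step 3 (δ=-0.45, a=0.5): (-7.733388, -6.534895, -3.087111, 13.285000)
after step 4 (δ=0.32, a=-1.3): (-8.396653, -6.571067, -3.005583, 13.220000)
after step 5 (δ=0.11, a=3.1): (-9.051549, -6.660692, -2.978544, 13.375000)
after step 6 (δ=-0.07, a=-3.1): (-9.711429, -6.769248, -2.995911, 13.220000)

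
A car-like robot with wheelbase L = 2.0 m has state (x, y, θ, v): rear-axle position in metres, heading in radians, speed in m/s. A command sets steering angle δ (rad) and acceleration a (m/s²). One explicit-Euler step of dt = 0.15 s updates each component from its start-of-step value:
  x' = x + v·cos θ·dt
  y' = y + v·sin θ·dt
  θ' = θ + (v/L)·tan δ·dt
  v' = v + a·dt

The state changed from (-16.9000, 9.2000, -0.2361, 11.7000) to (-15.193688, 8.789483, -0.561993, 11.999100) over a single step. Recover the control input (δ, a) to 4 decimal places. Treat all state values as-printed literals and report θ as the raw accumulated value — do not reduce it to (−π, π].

δ = -0.3556, a = 1.9940

a = (v'−v)/dt = (0.299100)/0.15 = 1.9940
Δθ = θ'−θ = -0.325893;  (v·dt/L) = 11.7000·0.15/2.0 = 0.877500
tan δ = Δθ·L/(v·dt) = -0.371388  →  δ = -0.3556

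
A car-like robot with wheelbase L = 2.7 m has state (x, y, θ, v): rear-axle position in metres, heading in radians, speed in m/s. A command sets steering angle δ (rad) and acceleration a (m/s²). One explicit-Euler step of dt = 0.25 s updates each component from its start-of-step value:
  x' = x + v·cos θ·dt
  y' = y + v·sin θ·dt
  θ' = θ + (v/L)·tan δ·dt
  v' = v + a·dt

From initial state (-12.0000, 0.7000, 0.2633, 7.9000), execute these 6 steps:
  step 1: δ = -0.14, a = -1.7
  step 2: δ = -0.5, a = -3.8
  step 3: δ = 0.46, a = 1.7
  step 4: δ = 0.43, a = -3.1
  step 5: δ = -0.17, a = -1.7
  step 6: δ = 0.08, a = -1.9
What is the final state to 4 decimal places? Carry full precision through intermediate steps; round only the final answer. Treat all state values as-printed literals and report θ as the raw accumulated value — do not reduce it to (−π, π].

(-2.1061, 2.2636, 0.3211, 5.2750)

after step 1 (δ=-0.14, a=-1.7): (-10.093066, 1.214030, 0.160218, 7.475000)
after step 2 (δ=-0.5, a=-3.8): (-8.248250, 1.512158, -0.217894, 6.525000)
after step 3 (δ=0.46, a=1.7): (-6.655571, 1.159525, 0.081440, 6.950000)
after step 4 (δ=0.43, a=-3.1): (-4.923830, 1.300870, 0.376571, 6.175000)
after step 5 (δ=-0.17, a=-1.7): (-3.488248, 1.868559, 0.278424, 5.750000)
after step 6 (δ=0.08, a=-1.9): (-2.106107, 2.263643, 0.321108, 5.275000)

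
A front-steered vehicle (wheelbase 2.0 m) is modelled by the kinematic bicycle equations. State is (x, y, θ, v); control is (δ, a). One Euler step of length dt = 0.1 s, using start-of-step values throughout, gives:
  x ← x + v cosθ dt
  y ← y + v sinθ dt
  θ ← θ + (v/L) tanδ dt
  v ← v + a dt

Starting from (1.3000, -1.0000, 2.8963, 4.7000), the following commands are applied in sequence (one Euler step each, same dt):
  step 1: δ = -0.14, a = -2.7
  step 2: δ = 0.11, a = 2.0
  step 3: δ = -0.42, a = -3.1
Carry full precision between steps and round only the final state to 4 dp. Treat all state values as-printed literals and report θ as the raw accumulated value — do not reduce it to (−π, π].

after step 1 (δ=-0.14, a=-2.7): (0.844069, -0.885865, 2.863183, 4.430000)
after step 2 (δ=0.11, a=2.0): (0.418127, -0.764117, 2.887647, 4.630000)
after step 3 (δ=-0.42, a=-3.1): (-0.030024, -0.647800, 2.784266, 4.320000)

(-0.0300, -0.6478, 2.7843, 4.3200)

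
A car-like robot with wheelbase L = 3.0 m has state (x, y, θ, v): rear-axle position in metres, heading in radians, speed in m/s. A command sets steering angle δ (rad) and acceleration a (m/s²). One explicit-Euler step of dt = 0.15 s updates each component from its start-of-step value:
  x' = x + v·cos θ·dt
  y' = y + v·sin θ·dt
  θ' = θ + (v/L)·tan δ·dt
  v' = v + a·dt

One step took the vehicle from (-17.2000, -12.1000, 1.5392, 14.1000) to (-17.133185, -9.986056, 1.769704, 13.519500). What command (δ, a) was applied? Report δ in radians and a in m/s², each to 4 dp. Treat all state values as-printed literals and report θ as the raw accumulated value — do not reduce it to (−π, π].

δ = 0.3160, a = -3.8700

a = (v'−v)/dt = (-0.580500)/0.15 = -3.8700
Δθ = θ'−θ = 0.230504;  (v·dt/L) = 14.1000·0.15/3.0 = 0.705000
tan δ = Δθ·L/(v·dt) = 0.326956  →  δ = 0.3160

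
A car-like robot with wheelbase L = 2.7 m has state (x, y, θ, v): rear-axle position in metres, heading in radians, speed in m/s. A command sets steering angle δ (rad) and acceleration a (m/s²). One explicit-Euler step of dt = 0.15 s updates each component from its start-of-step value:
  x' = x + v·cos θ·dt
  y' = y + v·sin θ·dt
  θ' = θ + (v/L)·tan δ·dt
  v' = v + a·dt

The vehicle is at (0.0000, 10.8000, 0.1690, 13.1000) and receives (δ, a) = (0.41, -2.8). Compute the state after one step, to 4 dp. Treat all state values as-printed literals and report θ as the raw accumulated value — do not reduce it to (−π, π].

(1.9370, 11.1305, 0.4853, 12.6800)

x' = 0.0000 + 13.1000·cos(0.1690)·0.15 = 1.9370
y' = 10.8000 + 13.1000·sin(0.1690)·0.15 = 11.1305
θ' = 0.1690 + (13.1000/2.7)·tan(0.41)·0.15 = 0.4853
v' = 13.1000 − 2.8000·0.15 = 12.6800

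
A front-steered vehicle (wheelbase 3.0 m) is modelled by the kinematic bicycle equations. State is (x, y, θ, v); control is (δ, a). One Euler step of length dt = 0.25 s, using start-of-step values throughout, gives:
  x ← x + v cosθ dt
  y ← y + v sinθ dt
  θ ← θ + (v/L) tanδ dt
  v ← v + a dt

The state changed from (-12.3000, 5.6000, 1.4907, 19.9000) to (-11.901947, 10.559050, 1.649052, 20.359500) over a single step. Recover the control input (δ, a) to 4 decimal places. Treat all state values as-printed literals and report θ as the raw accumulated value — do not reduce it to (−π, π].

a = (v'−v)/dt = (0.459500)/0.25 = 1.8380
Δθ = θ'−θ = 0.158352;  (v·dt/L) = 19.9000·0.25/3.0 = 1.658333
tan δ = Δθ·L/(v·dt) = 0.095489  →  δ = 0.0952

δ = 0.0952, a = 1.8380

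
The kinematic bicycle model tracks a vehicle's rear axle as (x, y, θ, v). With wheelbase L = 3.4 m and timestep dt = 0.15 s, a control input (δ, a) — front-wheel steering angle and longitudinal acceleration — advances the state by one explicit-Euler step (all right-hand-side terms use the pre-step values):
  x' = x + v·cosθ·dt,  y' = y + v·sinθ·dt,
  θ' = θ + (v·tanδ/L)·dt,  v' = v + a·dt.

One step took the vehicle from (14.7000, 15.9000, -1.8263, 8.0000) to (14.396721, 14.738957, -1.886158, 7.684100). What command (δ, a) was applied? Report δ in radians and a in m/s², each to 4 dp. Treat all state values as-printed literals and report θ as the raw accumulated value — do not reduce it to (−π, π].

a = (v'−v)/dt = (-0.315900)/0.15 = -2.1060
Δθ = θ'−θ = -0.059858;  (v·dt/L) = 8.0000·0.15/3.4 = 0.352941
tan δ = Δθ·L/(v·dt) = -0.169598  →  δ = -0.1680

δ = -0.1680, a = -2.1060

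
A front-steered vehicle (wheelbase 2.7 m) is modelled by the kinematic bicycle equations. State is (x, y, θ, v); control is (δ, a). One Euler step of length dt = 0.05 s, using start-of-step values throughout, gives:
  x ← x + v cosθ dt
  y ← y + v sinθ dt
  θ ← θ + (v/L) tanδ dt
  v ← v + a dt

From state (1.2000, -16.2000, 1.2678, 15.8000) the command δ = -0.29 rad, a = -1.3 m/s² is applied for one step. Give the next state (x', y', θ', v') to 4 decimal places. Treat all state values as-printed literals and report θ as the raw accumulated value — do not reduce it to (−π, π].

(1.4357, -15.4460, 1.1805, 15.7350)

x' = 1.2000 + 15.8000·cos(1.2678)·0.05 = 1.4357
y' = -16.2000 + 15.8000·sin(1.2678)·0.05 = -15.4460
θ' = 1.2678 + (15.8000/2.7)·tan(-0.29)·0.05 = 1.1805
v' = 15.8000 − 1.3000·0.05 = 15.7350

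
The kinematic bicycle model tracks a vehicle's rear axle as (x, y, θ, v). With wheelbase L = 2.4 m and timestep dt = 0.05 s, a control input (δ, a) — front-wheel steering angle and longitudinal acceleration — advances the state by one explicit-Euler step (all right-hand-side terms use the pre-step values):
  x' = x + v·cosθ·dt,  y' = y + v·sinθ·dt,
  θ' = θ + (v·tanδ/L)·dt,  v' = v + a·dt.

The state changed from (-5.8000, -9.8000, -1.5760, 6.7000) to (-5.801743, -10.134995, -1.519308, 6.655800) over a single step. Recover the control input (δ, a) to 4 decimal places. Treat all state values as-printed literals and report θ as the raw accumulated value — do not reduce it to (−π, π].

δ = 0.3858, a = -0.8840

a = (v'−v)/dt = (-0.044200)/0.05 = -0.8840
Δθ = θ'−θ = 0.056692;  (v·dt/L) = 6.7000·0.05/2.4 = 0.139583
tan δ = Δθ·L/(v·dt) = 0.406152  →  δ = 0.3858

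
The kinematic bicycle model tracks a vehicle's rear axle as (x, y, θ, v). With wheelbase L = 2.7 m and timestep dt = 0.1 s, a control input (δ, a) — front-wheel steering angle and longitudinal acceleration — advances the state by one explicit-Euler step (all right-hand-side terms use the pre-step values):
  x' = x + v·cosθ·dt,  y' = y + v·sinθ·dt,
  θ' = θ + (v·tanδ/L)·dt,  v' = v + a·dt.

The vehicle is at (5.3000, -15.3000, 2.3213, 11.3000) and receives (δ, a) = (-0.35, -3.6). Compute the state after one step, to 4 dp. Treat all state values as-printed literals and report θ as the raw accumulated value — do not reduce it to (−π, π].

x' = 5.3000 + 11.3000·cos(2.3213)·0.1 = 4.5293
y' = -15.3000 + 11.3000·sin(2.3213)·0.1 = -14.4736
θ' = 2.3213 + (11.3000/2.7)·tan(-0.35)·0.1 = 2.1685
v' = 11.3000 − 3.6000·0.1 = 10.9400

(4.5293, -14.4736, 2.1685, 10.9400)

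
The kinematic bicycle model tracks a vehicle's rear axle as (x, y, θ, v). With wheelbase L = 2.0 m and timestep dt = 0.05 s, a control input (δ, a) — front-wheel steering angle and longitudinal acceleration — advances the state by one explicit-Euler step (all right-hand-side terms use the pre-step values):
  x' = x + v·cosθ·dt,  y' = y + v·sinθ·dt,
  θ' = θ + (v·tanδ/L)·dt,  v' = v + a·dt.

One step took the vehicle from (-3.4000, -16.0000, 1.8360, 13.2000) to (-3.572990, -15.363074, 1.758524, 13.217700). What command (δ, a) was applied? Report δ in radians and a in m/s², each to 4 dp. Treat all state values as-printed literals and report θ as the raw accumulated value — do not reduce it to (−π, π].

δ = -0.2306, a = 0.3540

a = (v'−v)/dt = (0.017700)/0.05 = 0.3540
Δθ = θ'−θ = -0.077476;  (v·dt/L) = 13.2000·0.05/2.0 = 0.330000
tan δ = Δθ·L/(v·dt) = -0.234776  →  δ = -0.2306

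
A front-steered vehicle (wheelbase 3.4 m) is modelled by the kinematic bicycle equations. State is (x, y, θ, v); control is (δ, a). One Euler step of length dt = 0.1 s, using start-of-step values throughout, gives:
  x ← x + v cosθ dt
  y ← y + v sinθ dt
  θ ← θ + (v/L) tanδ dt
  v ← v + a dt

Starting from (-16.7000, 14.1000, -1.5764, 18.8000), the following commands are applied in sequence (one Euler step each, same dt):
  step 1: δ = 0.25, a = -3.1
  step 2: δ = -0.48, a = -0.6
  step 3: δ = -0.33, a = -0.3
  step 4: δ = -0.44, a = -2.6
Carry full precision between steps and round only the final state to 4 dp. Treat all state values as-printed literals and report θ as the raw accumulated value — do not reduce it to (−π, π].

(-17.3333, 6.8262, -2.1588, 18.1400)

after step 1 (δ=0.25, a=-3.1): (-16.710535, 12.220030, -1.435211, 18.490000)
after step 2 (δ=-0.48, a=-0.6): (-16.460605, 10.387999, -1.718331, 18.430000)
after step 3 (δ=-0.33, a=-0.3): (-16.731527, 8.565021, -1.904000, 18.400000)
after step 4 (δ=-0.44, a=-2.6): (-17.333339, 6.826222, -2.158775, 18.140000)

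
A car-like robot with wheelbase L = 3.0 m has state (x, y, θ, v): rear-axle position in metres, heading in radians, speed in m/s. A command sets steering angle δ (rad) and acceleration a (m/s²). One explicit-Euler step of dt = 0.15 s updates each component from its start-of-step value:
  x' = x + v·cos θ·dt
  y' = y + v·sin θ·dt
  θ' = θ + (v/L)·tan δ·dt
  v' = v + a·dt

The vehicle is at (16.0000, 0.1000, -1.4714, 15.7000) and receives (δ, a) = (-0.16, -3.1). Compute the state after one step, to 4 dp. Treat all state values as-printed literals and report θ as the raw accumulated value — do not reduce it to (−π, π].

x' = 16.0000 + 15.7000·cos(-1.4714)·0.15 = 16.2337
y' = 0.1000 + 15.7000·sin(-1.4714)·0.15 = -2.2434
θ' = -1.4714 + (15.7000/3.0)·tan(-0.16)·0.15 = -1.5981
v' = 15.7000 − 3.1000·0.15 = 15.2350

(16.2337, -2.2434, -1.5981, 15.2350)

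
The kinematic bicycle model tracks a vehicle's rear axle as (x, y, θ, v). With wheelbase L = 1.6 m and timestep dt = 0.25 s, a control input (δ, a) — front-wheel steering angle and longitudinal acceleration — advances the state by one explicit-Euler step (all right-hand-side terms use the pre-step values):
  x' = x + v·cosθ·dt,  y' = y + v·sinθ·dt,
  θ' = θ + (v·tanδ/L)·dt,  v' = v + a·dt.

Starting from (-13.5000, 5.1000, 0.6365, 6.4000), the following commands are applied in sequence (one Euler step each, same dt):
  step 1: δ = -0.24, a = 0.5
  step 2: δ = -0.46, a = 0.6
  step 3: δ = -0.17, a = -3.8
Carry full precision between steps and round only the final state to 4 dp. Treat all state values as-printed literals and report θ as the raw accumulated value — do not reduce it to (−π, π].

after step 1 (δ=-0.24, a=0.5): (-12.213310, 6.051015, 0.391783, 6.525000)
after step 2 (δ=-0.46, a=0.6): (-10.705661, 6.673887, -0.113342, 6.675000)
after step 3 (δ=-0.17, a=-3.8): (-9.047618, 6.485152, -0.292375, 5.725000)

(-9.0476, 6.4852, -0.2924, 5.7250)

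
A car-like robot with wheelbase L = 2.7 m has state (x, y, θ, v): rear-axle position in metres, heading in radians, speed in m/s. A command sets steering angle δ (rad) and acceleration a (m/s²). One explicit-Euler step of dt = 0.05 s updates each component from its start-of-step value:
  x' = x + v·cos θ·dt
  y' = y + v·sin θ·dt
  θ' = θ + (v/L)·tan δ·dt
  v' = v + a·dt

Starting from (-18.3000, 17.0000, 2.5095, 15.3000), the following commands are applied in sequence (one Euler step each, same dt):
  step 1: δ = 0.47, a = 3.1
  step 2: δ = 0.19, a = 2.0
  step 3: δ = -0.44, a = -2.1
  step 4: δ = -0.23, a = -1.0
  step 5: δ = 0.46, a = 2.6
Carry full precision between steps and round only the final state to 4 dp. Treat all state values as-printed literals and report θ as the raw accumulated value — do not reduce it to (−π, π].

after step 1 (δ=0.47, a=3.1): (-18.917197, 17.451988, 2.653424, 15.455000)
after step 2 (δ=0.19, a=2.0): (-19.599684, 17.814415, 2.708466, 15.555000)
after step 3 (δ=-0.44, a=-2.1): (-20.305615, 18.140845, 2.572855, 15.450000)
after step 4 (δ=-0.23, a=-1.0): (-20.956509, 18.556889, 2.505864, 15.400000)
after step 5 (δ=0.46, a=2.6): (-21.576082, 19.014087, 2.647159, 15.530000)

(-21.5761, 19.0141, 2.6472, 15.5300)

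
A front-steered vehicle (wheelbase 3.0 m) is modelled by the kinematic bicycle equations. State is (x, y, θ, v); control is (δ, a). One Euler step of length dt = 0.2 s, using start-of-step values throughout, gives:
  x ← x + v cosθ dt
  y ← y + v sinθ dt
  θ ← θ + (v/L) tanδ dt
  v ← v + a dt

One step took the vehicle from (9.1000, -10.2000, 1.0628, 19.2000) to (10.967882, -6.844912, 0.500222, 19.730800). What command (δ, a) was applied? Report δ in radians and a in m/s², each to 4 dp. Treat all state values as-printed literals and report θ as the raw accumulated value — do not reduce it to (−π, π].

a = (v'−v)/dt = (0.530800)/0.2 = 2.6540
Δθ = θ'−θ = -0.562578;  (v·dt/L) = 19.2000·0.2/3.0 = 1.280000
tan δ = Δθ·L/(v·dt) = -0.439514  →  δ = -0.4141

δ = -0.4141, a = 2.6540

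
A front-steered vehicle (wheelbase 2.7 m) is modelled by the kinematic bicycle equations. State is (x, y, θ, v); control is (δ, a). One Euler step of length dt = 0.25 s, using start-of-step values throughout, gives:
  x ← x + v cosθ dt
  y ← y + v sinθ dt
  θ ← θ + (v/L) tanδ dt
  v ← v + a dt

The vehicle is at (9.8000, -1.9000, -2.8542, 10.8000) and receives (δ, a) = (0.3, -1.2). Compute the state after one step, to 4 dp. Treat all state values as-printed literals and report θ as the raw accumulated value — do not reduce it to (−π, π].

(7.2107, -2.6653, -2.5449, 10.5000)

x' = 9.8000 + 10.8000·cos(-2.8542)·0.25 = 7.2107
y' = -1.9000 + 10.8000·sin(-2.8542)·0.25 = -2.6653
θ' = -2.8542 + (10.8000/2.7)·tan(0.3)·0.25 = -2.5449
v' = 10.8000 − 1.2000·0.25 = 10.5000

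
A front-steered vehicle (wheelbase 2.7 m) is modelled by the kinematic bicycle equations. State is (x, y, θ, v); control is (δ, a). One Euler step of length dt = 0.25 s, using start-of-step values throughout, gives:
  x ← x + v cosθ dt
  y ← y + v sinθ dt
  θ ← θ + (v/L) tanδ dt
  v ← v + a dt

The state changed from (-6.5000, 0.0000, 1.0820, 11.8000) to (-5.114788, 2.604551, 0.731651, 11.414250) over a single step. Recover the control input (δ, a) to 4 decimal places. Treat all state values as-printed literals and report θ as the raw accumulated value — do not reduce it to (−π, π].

a = (v'−v)/dt = (-0.385750)/0.25 = -1.5430
Δθ = θ'−θ = -0.350349;  (v·dt/L) = 11.8000·0.25/2.7 = 1.092593
tan δ = Δθ·L/(v·dt) = -0.320658  →  δ = -0.3103

δ = -0.3103, a = -1.5430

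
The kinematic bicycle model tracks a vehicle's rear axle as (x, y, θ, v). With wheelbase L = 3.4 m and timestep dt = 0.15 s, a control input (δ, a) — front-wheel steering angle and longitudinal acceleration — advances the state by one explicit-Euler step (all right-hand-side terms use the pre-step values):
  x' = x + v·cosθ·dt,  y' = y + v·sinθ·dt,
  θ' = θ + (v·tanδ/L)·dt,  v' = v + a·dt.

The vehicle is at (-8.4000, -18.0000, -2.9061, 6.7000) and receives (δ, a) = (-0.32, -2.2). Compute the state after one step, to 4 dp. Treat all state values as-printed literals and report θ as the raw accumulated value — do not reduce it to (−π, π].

x' = -8.4000 + 6.7000·cos(-2.9061)·0.15 = -9.3773
y' = -18.0000 + 6.7000·sin(-2.9061)·0.15 = -18.2345
θ' = -2.9061 + (6.7000/3.4)·tan(-0.32)·0.15 = -3.0041
v' = 6.7000 − 2.2000·0.15 = 6.3700

(-9.3773, -18.2345, -3.0041, 6.3700)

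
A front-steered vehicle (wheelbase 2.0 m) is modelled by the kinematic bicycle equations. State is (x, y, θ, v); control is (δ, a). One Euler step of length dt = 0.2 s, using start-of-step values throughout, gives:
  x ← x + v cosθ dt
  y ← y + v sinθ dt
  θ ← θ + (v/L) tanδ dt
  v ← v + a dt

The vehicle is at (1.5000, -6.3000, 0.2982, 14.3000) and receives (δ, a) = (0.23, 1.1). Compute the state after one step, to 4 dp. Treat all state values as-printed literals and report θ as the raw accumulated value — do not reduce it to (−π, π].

(4.2338, -5.4597, 0.6330, 14.5200)

x' = 1.5000 + 14.3000·cos(0.2982)·0.2 = 4.2338
y' = -6.3000 + 14.3000·sin(0.2982)·0.2 = -5.4597
θ' = 0.2982 + (14.3000/2.0)·tan(0.23)·0.2 = 0.6330
v' = 14.3000 + 1.1000·0.2 = 14.5200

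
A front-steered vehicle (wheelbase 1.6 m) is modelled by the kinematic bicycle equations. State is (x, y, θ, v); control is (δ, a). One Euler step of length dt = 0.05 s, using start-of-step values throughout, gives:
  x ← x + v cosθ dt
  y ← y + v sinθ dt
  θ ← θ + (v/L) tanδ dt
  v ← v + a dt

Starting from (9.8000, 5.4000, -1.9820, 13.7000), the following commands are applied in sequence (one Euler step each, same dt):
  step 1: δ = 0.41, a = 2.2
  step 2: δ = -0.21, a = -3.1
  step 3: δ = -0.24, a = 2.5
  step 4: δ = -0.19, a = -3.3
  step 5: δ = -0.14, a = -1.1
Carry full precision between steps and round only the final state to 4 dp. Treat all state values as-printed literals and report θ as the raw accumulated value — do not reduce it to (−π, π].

after step 1 (δ=0.41, a=2.2): (9.526197, 4.772101, -1.795924, 13.810000)
after step 2 (δ=-0.21, a=-3.1): (9.372056, 4.099026, -1.887908, 13.655000)
after step 3 (δ=-0.24, a=2.5): (9.159159, 3.450317, -1.992333, 13.780000)
after step 4 (δ=-0.19, a=-3.3): (8.877245, 2.821632, -2.075151, 13.615000)
after step 5 (δ=-0.14, a=-1.1): (8.548278, 2.225644, -2.135109, 13.560000)

(8.5483, 2.2256, -2.1351, 13.5600)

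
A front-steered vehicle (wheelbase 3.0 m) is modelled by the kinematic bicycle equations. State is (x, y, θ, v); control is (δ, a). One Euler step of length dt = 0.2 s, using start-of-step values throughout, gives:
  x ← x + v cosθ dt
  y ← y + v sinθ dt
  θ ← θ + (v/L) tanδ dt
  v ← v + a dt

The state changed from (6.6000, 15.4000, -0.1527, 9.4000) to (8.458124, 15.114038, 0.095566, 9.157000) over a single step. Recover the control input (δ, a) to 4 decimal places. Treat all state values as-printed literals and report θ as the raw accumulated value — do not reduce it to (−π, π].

δ = 0.3772, a = -1.2150

a = (v'−v)/dt = (-0.243000)/0.2 = -1.2150
Δθ = θ'−θ = 0.248266;  (v·dt/L) = 9.4000·0.2/3.0 = 0.626667
tan δ = Δθ·L/(v·dt) = 0.396169  →  δ = 0.3772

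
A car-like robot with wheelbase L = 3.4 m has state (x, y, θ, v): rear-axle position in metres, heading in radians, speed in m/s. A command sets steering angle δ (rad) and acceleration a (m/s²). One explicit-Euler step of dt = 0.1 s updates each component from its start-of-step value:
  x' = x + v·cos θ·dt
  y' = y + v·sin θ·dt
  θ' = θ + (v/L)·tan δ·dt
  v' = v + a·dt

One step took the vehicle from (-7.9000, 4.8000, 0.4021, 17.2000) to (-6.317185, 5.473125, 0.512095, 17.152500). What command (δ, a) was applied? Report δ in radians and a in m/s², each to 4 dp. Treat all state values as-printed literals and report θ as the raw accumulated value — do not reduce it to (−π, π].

a = (v'−v)/dt = (-0.047500)/0.1 = -0.4750
Δθ = θ'−θ = 0.109995;  (v·dt/L) = 17.2000·0.1/3.4 = 0.505882
tan δ = Δθ·L/(v·dt) = 0.217432  →  δ = 0.2141

δ = 0.2141, a = -0.4750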